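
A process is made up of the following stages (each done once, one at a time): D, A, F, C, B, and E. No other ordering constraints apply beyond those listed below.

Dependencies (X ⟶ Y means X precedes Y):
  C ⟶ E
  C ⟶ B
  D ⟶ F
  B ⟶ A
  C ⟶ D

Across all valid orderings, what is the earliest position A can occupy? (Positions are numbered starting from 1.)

The stages that are forced before A, directly or transitively, are C, B. That's 2 stages.
With 2 mandatory predecessors, the earliest A can sit is position 2+1 = 3, and placing just those 2 first achieves it.

3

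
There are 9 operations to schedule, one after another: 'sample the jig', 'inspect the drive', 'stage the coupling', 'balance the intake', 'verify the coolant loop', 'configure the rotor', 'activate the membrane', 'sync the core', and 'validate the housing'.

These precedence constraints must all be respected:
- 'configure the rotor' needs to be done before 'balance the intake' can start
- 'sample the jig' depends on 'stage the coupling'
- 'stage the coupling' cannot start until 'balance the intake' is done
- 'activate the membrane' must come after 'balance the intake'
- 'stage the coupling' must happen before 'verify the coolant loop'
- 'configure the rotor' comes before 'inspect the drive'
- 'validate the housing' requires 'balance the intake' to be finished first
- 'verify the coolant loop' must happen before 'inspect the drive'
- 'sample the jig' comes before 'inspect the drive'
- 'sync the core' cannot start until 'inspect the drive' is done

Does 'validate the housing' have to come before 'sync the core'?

Nothing in the constraints links 'validate the housing' and 'sync the core'; they are unordered relative to each other.
There exist valid orderings with 'sync the core' before 'validate the housing', so 'validate the housing' is not required to come first.

No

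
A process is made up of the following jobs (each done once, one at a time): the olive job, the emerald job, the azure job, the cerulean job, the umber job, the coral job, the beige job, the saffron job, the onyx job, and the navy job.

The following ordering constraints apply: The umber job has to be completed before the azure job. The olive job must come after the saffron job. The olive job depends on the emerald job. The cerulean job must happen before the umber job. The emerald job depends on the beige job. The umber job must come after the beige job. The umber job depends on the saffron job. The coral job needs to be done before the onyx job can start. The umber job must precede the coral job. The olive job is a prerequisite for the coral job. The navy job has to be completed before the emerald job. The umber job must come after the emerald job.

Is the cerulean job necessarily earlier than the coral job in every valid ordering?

Chaining the stated constraints: the cerulean job → the umber job → the coral job.
That forces the cerulean job before the coral job in every valid schedule.

Yes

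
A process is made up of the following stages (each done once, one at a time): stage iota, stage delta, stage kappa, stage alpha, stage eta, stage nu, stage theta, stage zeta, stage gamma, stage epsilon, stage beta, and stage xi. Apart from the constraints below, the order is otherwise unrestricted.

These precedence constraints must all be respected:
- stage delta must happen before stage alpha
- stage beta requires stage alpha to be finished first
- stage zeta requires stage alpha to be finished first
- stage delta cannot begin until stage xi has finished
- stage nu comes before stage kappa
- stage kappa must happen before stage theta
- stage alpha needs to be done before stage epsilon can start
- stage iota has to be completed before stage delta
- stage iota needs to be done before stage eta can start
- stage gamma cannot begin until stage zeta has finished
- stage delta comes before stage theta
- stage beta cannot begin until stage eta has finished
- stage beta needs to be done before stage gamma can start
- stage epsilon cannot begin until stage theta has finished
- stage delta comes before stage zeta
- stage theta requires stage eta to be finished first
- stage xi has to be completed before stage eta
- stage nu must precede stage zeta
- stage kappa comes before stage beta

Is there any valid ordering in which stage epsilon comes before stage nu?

The constraints give a chain stage nu → stage kappa → stage theta → stage epsilon, which forces stage nu before stage epsilon.
So no valid ordering can have stage epsilon before stage nu.

No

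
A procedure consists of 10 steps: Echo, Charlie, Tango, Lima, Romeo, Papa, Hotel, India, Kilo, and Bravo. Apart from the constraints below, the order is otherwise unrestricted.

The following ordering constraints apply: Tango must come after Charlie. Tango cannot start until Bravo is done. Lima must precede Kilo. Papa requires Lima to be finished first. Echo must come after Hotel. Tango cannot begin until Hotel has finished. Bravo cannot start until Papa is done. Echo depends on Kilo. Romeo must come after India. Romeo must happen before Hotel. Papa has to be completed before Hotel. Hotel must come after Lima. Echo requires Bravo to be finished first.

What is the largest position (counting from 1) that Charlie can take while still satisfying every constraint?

The only step forced after Charlie (directly or by a chain) is Tango.
So at least 1 step follows Charlie, putting Charlie no later than position 9. That position is achievable by scheduling everything else first.

9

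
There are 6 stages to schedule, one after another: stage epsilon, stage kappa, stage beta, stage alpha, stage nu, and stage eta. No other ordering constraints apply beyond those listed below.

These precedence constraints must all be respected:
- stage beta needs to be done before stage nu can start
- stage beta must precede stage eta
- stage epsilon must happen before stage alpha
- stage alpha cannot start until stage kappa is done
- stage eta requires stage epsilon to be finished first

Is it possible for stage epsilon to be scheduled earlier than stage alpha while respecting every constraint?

Yes

Stage epsilon is actually forced before stage alpha by the constraints, so certainly some valid ordering has stage epsilon first.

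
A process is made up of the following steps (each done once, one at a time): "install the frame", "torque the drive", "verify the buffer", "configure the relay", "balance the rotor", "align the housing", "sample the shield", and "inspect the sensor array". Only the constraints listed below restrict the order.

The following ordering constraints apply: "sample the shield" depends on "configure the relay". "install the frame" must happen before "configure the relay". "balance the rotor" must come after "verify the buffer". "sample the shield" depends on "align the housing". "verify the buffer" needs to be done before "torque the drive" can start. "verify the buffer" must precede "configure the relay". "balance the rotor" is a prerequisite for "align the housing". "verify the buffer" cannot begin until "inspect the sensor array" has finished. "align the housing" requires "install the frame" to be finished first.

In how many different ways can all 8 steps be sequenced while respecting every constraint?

2 steps have no prerequisites ("install the frame", "inspect the sensor array"), so any of them could come first.
Counting all ways to extend the partial order to a total order gives 60.

60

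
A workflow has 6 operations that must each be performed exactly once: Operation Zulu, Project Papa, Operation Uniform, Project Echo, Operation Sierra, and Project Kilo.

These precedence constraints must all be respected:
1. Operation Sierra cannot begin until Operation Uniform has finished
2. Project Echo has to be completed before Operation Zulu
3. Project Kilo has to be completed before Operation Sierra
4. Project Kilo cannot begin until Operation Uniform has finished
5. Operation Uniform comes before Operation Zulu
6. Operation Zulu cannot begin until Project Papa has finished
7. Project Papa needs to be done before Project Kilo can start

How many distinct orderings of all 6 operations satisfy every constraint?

24

3 operations have no prerequisites (Project Papa, Operation Uniform, Project Echo), so any of them could come first.
Counting all ways to extend the partial order to a total order gives 24.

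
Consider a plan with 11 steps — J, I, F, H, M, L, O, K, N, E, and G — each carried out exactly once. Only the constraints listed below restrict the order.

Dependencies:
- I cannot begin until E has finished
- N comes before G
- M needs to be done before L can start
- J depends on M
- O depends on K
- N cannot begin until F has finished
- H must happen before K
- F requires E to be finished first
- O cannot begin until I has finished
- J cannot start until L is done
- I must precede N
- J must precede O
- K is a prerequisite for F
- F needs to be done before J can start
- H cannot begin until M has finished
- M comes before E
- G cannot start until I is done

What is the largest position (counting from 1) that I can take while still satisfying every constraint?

Following every chain forward from I, the steps that must come later are O, N, G — 3 of them.
So at least 3 steps follow I, putting I no later than position 8. That position is achievable by scheduling everything else first.

8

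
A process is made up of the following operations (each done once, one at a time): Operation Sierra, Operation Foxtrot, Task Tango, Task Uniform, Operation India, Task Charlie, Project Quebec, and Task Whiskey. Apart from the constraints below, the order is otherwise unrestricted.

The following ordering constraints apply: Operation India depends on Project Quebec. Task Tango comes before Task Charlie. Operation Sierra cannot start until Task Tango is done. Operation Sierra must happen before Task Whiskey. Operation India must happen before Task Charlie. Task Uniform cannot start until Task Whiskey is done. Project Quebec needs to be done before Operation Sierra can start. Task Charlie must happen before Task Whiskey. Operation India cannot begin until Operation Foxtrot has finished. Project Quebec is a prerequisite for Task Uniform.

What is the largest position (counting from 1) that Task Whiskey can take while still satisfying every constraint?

7

Following the constraints forward from Task Whiskey, its only required successor is Task Uniform.
So at least 1 operation follows Task Whiskey, putting Task Whiskey no later than position 7. That position is achievable by scheduling everything else first.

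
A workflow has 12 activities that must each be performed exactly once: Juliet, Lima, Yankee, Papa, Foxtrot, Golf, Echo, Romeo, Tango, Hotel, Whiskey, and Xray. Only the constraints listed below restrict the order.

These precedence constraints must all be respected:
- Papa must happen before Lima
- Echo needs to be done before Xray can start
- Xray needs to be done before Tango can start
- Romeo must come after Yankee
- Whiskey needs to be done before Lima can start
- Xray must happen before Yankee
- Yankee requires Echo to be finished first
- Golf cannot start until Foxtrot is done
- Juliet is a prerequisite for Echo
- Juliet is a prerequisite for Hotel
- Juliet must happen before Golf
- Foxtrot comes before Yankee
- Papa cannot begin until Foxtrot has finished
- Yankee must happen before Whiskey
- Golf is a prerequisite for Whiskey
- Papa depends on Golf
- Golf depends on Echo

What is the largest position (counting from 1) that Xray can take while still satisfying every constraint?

7

Every activity that must follow Xray has to come after it. Tracing all chains starting from Xray, those activities are: Lima, Yankee, Romeo, Tango, Whiskey — 5 in total.
So at least 5 activities follow Xray, putting Xray no later than position 7. That position is achievable by scheduling everything else first.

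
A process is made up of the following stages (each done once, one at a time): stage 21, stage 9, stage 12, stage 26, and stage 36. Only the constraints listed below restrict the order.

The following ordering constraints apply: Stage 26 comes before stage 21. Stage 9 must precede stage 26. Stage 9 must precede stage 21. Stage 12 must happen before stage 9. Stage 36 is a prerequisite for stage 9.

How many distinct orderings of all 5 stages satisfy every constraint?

The stages with no prerequisites are stage 12, stage 36; any of them can be placed first.
Systematically extending each partial ordering one stage at a time and counting, there are 2 complete orderings.

2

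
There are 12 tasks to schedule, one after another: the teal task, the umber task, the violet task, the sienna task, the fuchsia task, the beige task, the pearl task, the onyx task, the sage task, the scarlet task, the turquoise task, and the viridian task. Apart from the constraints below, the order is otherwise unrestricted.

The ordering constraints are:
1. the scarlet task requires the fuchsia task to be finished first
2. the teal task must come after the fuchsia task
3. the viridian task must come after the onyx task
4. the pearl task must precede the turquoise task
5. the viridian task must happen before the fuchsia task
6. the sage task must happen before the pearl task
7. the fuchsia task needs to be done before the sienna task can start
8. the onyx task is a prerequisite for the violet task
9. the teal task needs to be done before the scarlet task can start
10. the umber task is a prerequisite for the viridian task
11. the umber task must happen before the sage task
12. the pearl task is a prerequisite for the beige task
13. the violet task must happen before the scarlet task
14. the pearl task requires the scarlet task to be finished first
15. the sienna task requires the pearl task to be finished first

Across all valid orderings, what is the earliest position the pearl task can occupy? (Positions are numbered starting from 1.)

Every task that must precede the pearl task has to come before it. Tracing all chains that end at the pearl task, those tasks are: the teal task, the umber task, the violet task, the fuchsia task, the onyx task, the sage task, the scarlet task, the viridian task — 8 in total.
With 8 mandatory predecessors, the earliest the pearl task can sit is position 8+1 = 9, and placing just those 8 first achieves it.

9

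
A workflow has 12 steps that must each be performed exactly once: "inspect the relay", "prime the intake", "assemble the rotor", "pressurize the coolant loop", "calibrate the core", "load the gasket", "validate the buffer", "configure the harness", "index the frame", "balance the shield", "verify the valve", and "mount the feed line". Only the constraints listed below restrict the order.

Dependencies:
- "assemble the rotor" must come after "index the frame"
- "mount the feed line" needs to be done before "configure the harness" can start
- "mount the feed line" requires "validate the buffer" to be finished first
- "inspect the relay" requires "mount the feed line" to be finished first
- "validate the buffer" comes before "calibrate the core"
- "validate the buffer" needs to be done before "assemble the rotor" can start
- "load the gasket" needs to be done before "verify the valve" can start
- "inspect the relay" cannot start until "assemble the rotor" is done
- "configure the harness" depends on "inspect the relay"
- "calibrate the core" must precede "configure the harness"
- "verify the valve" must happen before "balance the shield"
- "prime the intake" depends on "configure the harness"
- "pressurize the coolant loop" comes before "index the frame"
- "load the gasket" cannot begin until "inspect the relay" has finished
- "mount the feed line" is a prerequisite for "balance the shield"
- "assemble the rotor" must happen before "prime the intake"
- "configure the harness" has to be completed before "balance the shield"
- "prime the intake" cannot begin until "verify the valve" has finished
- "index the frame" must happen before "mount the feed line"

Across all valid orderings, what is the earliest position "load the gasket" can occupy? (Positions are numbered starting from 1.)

Every step that must precede "load the gasket" has to come before it. Tracing all chains that end at "load the gasket", those steps are: "inspect the relay", "assemble the rotor", "pressurize the coolant loop", "validate the buffer", "index the frame", "mount the feed line" — 6 in total.
With 6 mandatory predecessors, the earliest "load the gasket" can sit is position 6+1 = 7, and placing just those 6 first achieves it.

7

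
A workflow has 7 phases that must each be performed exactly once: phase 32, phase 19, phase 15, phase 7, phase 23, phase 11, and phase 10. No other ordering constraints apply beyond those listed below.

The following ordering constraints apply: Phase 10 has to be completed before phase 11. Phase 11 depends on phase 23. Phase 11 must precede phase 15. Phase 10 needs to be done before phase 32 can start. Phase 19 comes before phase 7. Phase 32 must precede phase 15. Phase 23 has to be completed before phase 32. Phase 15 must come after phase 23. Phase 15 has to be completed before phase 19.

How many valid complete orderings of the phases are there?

The phases with no prerequisites are phase 23, phase 10; any of them can be placed first.
Systematically extending each partial ordering one phase at a time and counting, there are 4 complete orderings.

4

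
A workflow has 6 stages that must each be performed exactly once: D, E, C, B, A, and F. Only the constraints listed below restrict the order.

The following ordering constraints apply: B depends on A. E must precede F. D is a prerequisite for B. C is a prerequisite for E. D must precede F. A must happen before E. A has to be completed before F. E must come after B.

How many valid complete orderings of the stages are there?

8

3 stages have no prerequisites (D, C, A), so any of them could come first.
Systematically extending each partial ordering one stage at a time and counting, there are 8 complete orderings.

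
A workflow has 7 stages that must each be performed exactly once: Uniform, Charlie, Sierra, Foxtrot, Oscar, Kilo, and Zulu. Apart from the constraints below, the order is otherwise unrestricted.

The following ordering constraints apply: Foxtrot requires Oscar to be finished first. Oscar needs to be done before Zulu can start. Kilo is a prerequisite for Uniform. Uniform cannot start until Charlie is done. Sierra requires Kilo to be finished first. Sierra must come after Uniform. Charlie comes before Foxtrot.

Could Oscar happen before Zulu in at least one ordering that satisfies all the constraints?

Yes

Every valid ordering already has Oscar before Zulu (the constraints require it), so in particular at least one does.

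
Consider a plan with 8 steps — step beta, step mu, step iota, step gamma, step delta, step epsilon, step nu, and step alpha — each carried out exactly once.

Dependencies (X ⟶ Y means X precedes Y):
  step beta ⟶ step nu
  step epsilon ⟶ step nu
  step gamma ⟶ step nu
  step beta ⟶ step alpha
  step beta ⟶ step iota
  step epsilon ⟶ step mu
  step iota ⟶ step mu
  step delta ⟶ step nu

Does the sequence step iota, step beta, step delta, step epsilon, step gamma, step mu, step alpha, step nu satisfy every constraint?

The sequence places step iota ahead of step beta.
Since step beta is required before step iota, the ordering is invalid.

No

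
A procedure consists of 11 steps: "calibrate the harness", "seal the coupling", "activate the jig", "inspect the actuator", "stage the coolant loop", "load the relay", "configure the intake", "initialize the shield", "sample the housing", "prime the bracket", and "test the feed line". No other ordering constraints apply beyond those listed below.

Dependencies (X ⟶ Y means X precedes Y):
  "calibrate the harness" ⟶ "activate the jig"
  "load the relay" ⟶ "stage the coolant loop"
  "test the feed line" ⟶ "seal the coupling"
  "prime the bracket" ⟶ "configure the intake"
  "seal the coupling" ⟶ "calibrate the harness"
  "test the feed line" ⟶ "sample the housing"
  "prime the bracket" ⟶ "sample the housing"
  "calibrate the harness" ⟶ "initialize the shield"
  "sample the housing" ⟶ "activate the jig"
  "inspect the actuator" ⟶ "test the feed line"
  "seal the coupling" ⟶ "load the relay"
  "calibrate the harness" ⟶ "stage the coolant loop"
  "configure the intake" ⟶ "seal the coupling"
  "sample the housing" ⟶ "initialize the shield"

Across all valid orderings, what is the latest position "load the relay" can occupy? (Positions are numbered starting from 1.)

Following the constraints forward from "load the relay", its only required successor is "stage the coolant loop".
With 1 mandatory successor out of 11 steps total, the latest slot for "load the relay" is 11−1 = 10, and it's reachable by doing all non-successors before "load the relay".

10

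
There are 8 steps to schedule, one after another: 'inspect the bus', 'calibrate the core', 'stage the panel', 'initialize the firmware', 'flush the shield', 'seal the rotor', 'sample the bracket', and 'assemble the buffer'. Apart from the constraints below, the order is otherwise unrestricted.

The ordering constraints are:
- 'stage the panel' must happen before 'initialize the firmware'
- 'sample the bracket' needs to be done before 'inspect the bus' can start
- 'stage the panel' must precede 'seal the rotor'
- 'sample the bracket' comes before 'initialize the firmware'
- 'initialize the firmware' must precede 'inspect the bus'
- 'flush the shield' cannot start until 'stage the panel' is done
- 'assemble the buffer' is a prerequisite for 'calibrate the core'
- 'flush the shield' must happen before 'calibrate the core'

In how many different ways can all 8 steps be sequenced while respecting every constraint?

The steps with no prerequisites are 'stage the panel', 'sample the bracket', 'assemble the buffer'; any of them can be placed first.
Enumerating by repeatedly choosing an available step (one whose prerequisites are all placed) gives 520 distinct complete orderings.

520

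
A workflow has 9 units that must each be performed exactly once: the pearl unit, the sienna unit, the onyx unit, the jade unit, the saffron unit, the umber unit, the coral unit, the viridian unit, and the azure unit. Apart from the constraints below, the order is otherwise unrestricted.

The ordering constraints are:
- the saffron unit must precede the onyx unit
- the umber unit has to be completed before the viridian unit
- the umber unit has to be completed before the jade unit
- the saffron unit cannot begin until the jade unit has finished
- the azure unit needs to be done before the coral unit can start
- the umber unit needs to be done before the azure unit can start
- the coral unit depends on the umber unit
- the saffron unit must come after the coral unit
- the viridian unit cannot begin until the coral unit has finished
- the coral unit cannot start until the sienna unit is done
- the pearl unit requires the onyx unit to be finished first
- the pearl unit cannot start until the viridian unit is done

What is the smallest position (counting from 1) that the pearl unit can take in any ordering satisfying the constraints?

Working backwards through the constraints from the pearl unit, its full set of required predecessors is the sienna unit, the onyx unit, the jade unit, the saffron unit, the umber unit, the coral unit, the viridian unit, the azure unit — 8 of them.
So at minimum 8 units come before the pearl unit, putting the pearl unit no earlier than position 9. That position is achievable by scheduling exactly those predecessors first.

9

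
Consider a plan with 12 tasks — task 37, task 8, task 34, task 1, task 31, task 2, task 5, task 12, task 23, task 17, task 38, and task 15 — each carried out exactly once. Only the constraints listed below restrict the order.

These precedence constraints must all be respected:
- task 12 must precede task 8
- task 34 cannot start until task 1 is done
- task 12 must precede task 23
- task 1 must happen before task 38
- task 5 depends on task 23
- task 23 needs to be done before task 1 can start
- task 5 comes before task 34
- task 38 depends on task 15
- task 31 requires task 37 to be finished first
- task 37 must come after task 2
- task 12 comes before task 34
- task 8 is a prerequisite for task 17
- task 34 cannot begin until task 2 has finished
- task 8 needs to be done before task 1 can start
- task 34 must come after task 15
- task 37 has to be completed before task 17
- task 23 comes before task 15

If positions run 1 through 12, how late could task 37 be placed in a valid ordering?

10

The tasks that are forced after task 37, directly or by a chain of constraints, are task 31, task 17. That's 2 tasks.
So at least 2 tasks follow task 37, putting task 37 no later than position 10. That position is achievable by scheduling everything else first.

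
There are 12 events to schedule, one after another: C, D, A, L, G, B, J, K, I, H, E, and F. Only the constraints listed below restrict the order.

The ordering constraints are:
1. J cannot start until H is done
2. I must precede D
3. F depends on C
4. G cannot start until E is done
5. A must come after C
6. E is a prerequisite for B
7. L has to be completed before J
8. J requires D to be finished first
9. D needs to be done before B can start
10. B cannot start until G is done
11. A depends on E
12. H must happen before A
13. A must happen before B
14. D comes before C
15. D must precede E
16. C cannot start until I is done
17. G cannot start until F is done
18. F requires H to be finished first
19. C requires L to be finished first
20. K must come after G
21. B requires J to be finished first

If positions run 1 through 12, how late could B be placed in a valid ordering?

Nothing depends on B, so it can be the final event, position 12.

12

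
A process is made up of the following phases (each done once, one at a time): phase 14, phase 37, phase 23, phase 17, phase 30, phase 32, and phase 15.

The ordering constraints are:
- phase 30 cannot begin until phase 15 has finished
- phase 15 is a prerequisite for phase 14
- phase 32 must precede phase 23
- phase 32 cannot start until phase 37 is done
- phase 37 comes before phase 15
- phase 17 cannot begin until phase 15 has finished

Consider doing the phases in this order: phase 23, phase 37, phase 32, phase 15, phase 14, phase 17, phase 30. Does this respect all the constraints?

Here phase 32 comes after phase 23.
Since phase 32 is required before phase 23, the ordering is invalid.

No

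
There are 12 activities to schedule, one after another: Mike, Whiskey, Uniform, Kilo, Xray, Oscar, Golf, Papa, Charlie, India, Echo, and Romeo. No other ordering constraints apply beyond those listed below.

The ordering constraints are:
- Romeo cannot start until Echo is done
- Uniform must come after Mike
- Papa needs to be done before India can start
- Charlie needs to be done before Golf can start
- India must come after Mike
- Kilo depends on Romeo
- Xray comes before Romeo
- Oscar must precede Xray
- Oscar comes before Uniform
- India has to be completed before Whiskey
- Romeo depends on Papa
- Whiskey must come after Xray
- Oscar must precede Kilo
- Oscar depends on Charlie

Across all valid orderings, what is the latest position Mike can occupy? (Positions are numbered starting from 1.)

9

The activities that are forced after Mike, directly or by a chain of constraints, are Whiskey, Uniform, India. That's 3 activities.
With 3 mandatory successors out of 12 activities total, the latest slot for Mike is 12−3 = 9, and it's reachable by doing all non-successors before Mike.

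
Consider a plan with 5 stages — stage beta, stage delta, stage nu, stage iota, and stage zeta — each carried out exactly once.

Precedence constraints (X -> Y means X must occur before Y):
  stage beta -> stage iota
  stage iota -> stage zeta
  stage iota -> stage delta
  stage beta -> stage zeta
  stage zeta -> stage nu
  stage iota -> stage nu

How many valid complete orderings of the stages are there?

3

Only stage beta has no prerequisites, so it must go first.
Counting all ways to extend the partial order to a total order gives 3.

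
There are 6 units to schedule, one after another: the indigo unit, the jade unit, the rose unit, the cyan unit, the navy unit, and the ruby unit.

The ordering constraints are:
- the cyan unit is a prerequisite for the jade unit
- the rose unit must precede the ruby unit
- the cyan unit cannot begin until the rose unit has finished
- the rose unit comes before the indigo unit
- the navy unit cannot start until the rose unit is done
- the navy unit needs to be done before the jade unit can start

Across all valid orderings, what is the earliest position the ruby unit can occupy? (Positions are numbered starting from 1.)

The only unit forced before the ruby unit (directly or transitively) is the rose unit.
With 1 mandatory predecessor, the earliest the ruby unit can sit is position 1+1 = 2, and placing just that one first achieves it.

2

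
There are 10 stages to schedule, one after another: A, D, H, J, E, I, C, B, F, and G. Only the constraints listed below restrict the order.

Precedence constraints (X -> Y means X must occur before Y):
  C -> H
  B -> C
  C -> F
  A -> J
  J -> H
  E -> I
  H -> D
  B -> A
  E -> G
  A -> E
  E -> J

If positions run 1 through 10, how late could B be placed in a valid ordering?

1

Every stage that must follow B has to come after it. Tracing all chains starting from B, those stages are: A, D, H, J, E, I, C, F, G — 9 in total.
With 9 mandatory successors out of 10 stages total, the latest slot for B is 10−9 = 1, and it's reachable by doing all non-successors before B.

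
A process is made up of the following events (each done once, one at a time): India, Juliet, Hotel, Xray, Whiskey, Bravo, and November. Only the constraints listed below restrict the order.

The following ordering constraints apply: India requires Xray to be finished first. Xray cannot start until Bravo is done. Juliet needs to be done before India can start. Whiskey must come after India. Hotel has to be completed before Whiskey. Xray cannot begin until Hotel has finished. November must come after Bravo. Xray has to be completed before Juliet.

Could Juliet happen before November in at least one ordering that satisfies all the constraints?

Yes

The constraints leave Juliet and November unordered relative to each other; nothing requires November earlier.
That means at least one valid schedule has Juliet before November.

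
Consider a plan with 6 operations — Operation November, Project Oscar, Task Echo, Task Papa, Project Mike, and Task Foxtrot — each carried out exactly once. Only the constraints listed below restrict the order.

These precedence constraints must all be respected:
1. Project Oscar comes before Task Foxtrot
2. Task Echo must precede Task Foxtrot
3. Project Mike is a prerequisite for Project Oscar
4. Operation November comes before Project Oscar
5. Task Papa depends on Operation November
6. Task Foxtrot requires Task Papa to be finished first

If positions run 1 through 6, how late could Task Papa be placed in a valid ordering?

Following the constraints forward from Task Papa, its only required successor is Task Foxtrot.
With 1 mandatory successor out of 6 operations total, the latest slot for Task Papa is 6−1 = 5, and it's reachable by doing all non-successors before Task Papa.

5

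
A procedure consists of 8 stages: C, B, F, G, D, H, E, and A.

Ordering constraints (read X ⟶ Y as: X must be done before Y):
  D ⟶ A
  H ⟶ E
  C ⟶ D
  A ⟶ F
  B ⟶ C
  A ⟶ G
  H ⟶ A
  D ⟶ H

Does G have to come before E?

No

No chain of constraints connects G to E in either direction.
A valid ordering placing E before G exists, so the answer is no.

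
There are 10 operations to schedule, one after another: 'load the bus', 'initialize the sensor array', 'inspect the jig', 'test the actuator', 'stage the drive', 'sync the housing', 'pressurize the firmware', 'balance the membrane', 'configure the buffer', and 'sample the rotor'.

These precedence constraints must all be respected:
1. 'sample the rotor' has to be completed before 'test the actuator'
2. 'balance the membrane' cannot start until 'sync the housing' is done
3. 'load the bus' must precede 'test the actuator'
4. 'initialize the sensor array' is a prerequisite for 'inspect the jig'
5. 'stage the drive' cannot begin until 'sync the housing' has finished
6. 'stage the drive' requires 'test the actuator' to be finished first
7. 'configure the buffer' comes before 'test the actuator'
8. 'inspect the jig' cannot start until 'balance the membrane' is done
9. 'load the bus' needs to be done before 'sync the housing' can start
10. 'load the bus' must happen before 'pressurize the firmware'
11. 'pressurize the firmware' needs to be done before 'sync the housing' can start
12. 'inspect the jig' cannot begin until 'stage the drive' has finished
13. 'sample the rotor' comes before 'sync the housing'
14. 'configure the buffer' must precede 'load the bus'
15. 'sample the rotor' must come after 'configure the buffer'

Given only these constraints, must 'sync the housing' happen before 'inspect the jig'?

Yes

Chaining the stated constraints: 'sync the housing' → 'stage the drive' → 'inspect the jig'.
So 'sync the housing' must precede 'inspect the jig' in any valid ordering.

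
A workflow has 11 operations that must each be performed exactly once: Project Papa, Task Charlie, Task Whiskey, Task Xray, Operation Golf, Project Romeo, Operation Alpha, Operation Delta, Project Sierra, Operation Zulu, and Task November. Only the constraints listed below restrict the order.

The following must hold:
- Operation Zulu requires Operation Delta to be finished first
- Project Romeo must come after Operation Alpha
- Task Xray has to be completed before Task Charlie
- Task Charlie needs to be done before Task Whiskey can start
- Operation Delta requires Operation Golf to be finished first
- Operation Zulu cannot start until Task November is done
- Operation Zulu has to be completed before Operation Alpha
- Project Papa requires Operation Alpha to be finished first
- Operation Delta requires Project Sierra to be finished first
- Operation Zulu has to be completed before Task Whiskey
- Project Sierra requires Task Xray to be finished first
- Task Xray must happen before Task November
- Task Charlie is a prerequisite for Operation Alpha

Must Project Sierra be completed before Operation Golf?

Nothing in the constraints links Project Sierra and Operation Golf; they are unordered relative to each other.
There exist valid orderings with Operation Golf before Project Sierra, so Project Sierra is not required to come first.

No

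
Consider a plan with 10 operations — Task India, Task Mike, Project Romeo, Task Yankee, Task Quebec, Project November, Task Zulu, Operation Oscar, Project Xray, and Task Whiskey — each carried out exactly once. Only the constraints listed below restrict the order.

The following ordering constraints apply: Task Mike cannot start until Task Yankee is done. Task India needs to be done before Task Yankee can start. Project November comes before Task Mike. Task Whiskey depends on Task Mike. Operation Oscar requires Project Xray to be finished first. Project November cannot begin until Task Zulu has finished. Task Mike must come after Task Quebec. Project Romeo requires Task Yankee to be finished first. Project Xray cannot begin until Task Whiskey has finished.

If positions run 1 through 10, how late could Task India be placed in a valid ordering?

Every operation that must follow Task India has to come after it. Tracing all chains starting from Task India, those operations are: Task Mike, Project Romeo, Task Yankee, Operation Oscar, Project Xray, Task Whiskey — 6 in total.
So at least 6 operations follow Task India, putting Task India no later than position 4. That position is achievable by scheduling everything else first.

4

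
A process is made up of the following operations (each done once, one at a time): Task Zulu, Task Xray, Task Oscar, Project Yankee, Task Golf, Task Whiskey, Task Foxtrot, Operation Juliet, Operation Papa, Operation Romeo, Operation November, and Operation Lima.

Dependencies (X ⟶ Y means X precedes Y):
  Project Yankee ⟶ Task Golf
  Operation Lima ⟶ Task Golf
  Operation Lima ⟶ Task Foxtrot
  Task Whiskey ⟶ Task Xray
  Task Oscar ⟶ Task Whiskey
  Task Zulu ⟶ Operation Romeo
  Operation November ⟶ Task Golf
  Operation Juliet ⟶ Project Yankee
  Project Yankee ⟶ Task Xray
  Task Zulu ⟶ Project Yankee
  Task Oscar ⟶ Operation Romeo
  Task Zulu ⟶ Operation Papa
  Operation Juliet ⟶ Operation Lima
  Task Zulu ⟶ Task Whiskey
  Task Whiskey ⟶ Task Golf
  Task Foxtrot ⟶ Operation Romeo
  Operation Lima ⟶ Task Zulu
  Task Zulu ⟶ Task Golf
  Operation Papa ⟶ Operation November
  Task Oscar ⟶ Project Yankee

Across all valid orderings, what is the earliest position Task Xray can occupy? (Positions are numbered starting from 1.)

Working backwards through the constraints from Task Xray, its full set of required predecessors is Task Zulu, Task Oscar, Project Yankee, Task Whiskey, Operation Juliet, Operation Lima — 6 of them.
So at minimum 6 operations come before Task Xray, putting Task Xray no earlier than position 7. That position is achievable by scheduling exactly those predecessors first.

7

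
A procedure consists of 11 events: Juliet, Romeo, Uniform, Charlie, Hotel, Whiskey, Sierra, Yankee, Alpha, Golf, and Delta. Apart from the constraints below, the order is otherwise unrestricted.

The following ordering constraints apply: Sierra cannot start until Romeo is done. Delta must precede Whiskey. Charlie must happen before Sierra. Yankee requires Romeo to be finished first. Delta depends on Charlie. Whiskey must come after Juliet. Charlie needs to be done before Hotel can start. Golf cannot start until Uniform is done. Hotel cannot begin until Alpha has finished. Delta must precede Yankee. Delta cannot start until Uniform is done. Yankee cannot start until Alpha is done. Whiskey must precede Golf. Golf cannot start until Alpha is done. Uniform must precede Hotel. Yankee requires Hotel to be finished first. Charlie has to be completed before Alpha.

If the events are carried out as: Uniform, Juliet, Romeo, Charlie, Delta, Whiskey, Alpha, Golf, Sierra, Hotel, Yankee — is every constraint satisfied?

Yes

Checking each listed constraint against this order: for instance, Uniform is in position 1 and Hotel in position 10, so that constraint holds — and the remaining constraints check out the same way.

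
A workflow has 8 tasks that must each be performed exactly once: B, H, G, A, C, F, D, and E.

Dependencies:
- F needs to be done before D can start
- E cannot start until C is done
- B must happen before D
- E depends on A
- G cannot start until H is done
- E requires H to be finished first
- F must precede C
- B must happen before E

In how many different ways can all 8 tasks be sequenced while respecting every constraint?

975

The tasks with no prerequisites are B, H, A, F; any of them can be placed first.
Enumerating by repeatedly choosing an available task (one whose prerequisites are all placed) gives 975 distinct complete orderings.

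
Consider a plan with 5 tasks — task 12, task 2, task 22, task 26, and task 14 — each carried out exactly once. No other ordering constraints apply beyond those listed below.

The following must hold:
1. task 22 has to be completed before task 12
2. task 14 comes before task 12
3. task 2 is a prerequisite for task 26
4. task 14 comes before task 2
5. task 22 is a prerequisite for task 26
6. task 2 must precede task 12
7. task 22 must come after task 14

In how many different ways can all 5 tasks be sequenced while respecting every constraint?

Task 14 is the only task with nothing required before it, so every ordering starts there.
Systematically extending each partial ordering one task at a time and counting, there are 4 complete orderings.

4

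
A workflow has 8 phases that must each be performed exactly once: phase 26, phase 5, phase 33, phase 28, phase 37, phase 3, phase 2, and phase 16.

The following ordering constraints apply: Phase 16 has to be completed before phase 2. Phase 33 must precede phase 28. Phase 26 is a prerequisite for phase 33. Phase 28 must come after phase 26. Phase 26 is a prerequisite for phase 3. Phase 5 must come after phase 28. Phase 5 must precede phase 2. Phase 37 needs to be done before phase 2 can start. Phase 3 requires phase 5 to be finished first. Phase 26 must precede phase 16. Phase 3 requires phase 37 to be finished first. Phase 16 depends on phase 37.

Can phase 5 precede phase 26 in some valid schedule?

No

The constraints give a chain phase 26 → phase 28 → phase 5, which forces phase 26 before phase 5.
Hence phase 5 can never be scheduled before phase 26.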